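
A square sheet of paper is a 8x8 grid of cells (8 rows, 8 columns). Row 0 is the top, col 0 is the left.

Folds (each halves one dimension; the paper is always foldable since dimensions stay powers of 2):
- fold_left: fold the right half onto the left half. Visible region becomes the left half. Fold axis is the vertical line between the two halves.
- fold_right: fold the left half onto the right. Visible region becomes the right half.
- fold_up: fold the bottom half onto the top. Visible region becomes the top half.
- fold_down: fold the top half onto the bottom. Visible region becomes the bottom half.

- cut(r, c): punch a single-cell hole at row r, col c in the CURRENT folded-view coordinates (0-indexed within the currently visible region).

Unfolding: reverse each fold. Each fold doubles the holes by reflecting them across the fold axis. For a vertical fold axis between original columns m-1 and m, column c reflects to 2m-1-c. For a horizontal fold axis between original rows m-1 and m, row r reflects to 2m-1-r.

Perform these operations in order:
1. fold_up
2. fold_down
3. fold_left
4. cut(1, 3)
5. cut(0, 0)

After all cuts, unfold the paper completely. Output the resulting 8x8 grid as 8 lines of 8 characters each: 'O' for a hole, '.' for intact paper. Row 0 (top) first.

Answer: ...OO...
O......O
O......O
...OO...
...OO...
O......O
O......O
...OO...

Derivation:
Op 1 fold_up: fold axis h@4; visible region now rows[0,4) x cols[0,8) = 4x8
Op 2 fold_down: fold axis h@2; visible region now rows[2,4) x cols[0,8) = 2x8
Op 3 fold_left: fold axis v@4; visible region now rows[2,4) x cols[0,4) = 2x4
Op 4 cut(1, 3): punch at orig (3,3); cuts so far [(3, 3)]; region rows[2,4) x cols[0,4) = 2x4
Op 5 cut(0, 0): punch at orig (2,0); cuts so far [(2, 0), (3, 3)]; region rows[2,4) x cols[0,4) = 2x4
Unfold 1 (reflect across v@4): 4 holes -> [(2, 0), (2, 7), (3, 3), (3, 4)]
Unfold 2 (reflect across h@2): 8 holes -> [(0, 3), (0, 4), (1, 0), (1, 7), (2, 0), (2, 7), (3, 3), (3, 4)]
Unfold 3 (reflect across h@4): 16 holes -> [(0, 3), (0, 4), (1, 0), (1, 7), (2, 0), (2, 7), (3, 3), (3, 4), (4, 3), (4, 4), (5, 0), (5, 7), (6, 0), (6, 7), (7, 3), (7, 4)]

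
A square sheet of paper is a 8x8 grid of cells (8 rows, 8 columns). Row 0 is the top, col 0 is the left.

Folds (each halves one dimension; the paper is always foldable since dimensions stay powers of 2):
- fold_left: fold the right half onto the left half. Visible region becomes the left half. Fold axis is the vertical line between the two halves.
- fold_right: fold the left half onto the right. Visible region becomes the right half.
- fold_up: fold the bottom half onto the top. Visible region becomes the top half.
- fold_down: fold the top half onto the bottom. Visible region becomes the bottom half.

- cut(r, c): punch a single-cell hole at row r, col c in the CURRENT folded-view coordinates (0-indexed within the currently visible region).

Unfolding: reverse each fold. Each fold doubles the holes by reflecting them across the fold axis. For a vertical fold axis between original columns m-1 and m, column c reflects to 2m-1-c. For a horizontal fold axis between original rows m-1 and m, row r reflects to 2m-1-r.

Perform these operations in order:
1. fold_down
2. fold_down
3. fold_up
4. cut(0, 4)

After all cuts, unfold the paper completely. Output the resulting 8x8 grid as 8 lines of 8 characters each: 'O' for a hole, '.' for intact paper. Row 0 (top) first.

Op 1 fold_down: fold axis h@4; visible region now rows[4,8) x cols[0,8) = 4x8
Op 2 fold_down: fold axis h@6; visible region now rows[6,8) x cols[0,8) = 2x8
Op 3 fold_up: fold axis h@7; visible region now rows[6,7) x cols[0,8) = 1x8
Op 4 cut(0, 4): punch at orig (6,4); cuts so far [(6, 4)]; region rows[6,7) x cols[0,8) = 1x8
Unfold 1 (reflect across h@7): 2 holes -> [(6, 4), (7, 4)]
Unfold 2 (reflect across h@6): 4 holes -> [(4, 4), (5, 4), (6, 4), (7, 4)]
Unfold 3 (reflect across h@4): 8 holes -> [(0, 4), (1, 4), (2, 4), (3, 4), (4, 4), (5, 4), (6, 4), (7, 4)]

Answer: ....O...
....O...
....O...
....O...
....O...
....O...
....O...
....O...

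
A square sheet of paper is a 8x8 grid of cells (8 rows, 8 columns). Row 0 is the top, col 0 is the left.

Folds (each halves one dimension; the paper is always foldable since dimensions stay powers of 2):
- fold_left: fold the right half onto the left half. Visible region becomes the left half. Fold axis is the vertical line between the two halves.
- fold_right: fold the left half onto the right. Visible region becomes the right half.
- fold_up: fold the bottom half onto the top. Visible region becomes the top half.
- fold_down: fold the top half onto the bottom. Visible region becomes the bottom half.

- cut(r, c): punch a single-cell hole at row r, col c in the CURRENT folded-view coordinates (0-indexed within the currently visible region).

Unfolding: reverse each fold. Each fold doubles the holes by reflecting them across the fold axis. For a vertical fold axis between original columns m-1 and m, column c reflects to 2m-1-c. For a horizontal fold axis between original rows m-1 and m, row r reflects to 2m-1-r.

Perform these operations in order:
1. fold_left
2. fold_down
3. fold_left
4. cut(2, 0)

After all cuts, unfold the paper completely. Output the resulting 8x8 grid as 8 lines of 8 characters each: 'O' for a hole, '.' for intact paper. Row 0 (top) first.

Answer: ........
O..OO..O
........
........
........
........
O..OO..O
........

Derivation:
Op 1 fold_left: fold axis v@4; visible region now rows[0,8) x cols[0,4) = 8x4
Op 2 fold_down: fold axis h@4; visible region now rows[4,8) x cols[0,4) = 4x4
Op 3 fold_left: fold axis v@2; visible region now rows[4,8) x cols[0,2) = 4x2
Op 4 cut(2, 0): punch at orig (6,0); cuts so far [(6, 0)]; region rows[4,8) x cols[0,2) = 4x2
Unfold 1 (reflect across v@2): 2 holes -> [(6, 0), (6, 3)]
Unfold 2 (reflect across h@4): 4 holes -> [(1, 0), (1, 3), (6, 0), (6, 3)]
Unfold 3 (reflect across v@4): 8 holes -> [(1, 0), (1, 3), (1, 4), (1, 7), (6, 0), (6, 3), (6, 4), (6, 7)]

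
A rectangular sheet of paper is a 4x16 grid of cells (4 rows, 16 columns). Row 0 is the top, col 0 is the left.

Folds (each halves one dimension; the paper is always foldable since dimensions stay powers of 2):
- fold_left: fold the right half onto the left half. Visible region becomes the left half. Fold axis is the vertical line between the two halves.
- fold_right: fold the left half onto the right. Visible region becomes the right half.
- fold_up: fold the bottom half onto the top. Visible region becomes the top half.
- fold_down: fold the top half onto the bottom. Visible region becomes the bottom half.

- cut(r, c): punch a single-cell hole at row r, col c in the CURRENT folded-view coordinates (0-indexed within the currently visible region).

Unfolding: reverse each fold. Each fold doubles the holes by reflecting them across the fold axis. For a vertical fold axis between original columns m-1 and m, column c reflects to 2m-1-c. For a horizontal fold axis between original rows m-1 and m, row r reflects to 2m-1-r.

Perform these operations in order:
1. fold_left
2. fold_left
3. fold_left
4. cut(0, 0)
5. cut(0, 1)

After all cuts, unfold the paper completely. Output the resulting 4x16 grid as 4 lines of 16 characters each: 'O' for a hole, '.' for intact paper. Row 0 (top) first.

Op 1 fold_left: fold axis v@8; visible region now rows[0,4) x cols[0,8) = 4x8
Op 2 fold_left: fold axis v@4; visible region now rows[0,4) x cols[0,4) = 4x4
Op 3 fold_left: fold axis v@2; visible region now rows[0,4) x cols[0,2) = 4x2
Op 4 cut(0, 0): punch at orig (0,0); cuts so far [(0, 0)]; region rows[0,4) x cols[0,2) = 4x2
Op 5 cut(0, 1): punch at orig (0,1); cuts so far [(0, 0), (0, 1)]; region rows[0,4) x cols[0,2) = 4x2
Unfold 1 (reflect across v@2): 4 holes -> [(0, 0), (0, 1), (0, 2), (0, 3)]
Unfold 2 (reflect across v@4): 8 holes -> [(0, 0), (0, 1), (0, 2), (0, 3), (0, 4), (0, 5), (0, 6), (0, 7)]
Unfold 3 (reflect across v@8): 16 holes -> [(0, 0), (0, 1), (0, 2), (0, 3), (0, 4), (0, 5), (0, 6), (0, 7), (0, 8), (0, 9), (0, 10), (0, 11), (0, 12), (0, 13), (0, 14), (0, 15)]

Answer: OOOOOOOOOOOOOOOO
................
................
................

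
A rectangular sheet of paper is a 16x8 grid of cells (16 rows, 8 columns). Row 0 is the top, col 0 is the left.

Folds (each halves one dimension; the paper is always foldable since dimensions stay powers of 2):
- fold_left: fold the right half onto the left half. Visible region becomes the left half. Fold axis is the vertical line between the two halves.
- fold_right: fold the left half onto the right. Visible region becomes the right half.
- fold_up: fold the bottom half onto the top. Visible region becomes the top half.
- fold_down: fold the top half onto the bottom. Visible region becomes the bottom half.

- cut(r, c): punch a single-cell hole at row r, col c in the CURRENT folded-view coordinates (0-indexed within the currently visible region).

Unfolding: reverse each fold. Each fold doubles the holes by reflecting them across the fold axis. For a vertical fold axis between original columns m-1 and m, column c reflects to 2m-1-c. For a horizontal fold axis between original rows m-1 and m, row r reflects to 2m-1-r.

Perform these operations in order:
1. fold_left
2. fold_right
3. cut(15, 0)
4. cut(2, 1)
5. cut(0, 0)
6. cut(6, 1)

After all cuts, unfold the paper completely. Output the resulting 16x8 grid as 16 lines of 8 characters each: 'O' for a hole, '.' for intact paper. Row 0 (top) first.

Answer: .OO..OO.
........
O..OO..O
........
........
........
O..OO..O
........
........
........
........
........
........
........
........
.OO..OO.

Derivation:
Op 1 fold_left: fold axis v@4; visible region now rows[0,16) x cols[0,4) = 16x4
Op 2 fold_right: fold axis v@2; visible region now rows[0,16) x cols[2,4) = 16x2
Op 3 cut(15, 0): punch at orig (15,2); cuts so far [(15, 2)]; region rows[0,16) x cols[2,4) = 16x2
Op 4 cut(2, 1): punch at orig (2,3); cuts so far [(2, 3), (15, 2)]; region rows[0,16) x cols[2,4) = 16x2
Op 5 cut(0, 0): punch at orig (0,2); cuts so far [(0, 2), (2, 3), (15, 2)]; region rows[0,16) x cols[2,4) = 16x2
Op 6 cut(6, 1): punch at orig (6,3); cuts so far [(0, 2), (2, 3), (6, 3), (15, 2)]; region rows[0,16) x cols[2,4) = 16x2
Unfold 1 (reflect across v@2): 8 holes -> [(0, 1), (0, 2), (2, 0), (2, 3), (6, 0), (6, 3), (15, 1), (15, 2)]
Unfold 2 (reflect across v@4): 16 holes -> [(0, 1), (0, 2), (0, 5), (0, 6), (2, 0), (2, 3), (2, 4), (2, 7), (6, 0), (6, 3), (6, 4), (6, 7), (15, 1), (15, 2), (15, 5), (15, 6)]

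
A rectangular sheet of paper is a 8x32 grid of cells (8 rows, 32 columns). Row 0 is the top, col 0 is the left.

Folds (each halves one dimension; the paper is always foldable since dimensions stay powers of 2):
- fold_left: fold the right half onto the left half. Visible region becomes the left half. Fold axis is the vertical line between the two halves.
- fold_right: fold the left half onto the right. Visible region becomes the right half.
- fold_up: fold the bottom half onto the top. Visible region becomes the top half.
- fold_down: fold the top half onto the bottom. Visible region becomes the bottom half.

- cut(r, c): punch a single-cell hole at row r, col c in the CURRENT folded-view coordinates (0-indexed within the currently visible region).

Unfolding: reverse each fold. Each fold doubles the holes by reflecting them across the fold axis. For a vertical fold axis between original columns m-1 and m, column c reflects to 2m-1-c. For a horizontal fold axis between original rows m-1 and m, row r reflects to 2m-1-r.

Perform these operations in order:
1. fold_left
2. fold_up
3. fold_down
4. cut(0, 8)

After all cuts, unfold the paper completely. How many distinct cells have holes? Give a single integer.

Answer: 8

Derivation:
Op 1 fold_left: fold axis v@16; visible region now rows[0,8) x cols[0,16) = 8x16
Op 2 fold_up: fold axis h@4; visible region now rows[0,4) x cols[0,16) = 4x16
Op 3 fold_down: fold axis h@2; visible region now rows[2,4) x cols[0,16) = 2x16
Op 4 cut(0, 8): punch at orig (2,8); cuts so far [(2, 8)]; region rows[2,4) x cols[0,16) = 2x16
Unfold 1 (reflect across h@2): 2 holes -> [(1, 8), (2, 8)]
Unfold 2 (reflect across h@4): 4 holes -> [(1, 8), (2, 8), (5, 8), (6, 8)]
Unfold 3 (reflect across v@16): 8 holes -> [(1, 8), (1, 23), (2, 8), (2, 23), (5, 8), (5, 23), (6, 8), (6, 23)]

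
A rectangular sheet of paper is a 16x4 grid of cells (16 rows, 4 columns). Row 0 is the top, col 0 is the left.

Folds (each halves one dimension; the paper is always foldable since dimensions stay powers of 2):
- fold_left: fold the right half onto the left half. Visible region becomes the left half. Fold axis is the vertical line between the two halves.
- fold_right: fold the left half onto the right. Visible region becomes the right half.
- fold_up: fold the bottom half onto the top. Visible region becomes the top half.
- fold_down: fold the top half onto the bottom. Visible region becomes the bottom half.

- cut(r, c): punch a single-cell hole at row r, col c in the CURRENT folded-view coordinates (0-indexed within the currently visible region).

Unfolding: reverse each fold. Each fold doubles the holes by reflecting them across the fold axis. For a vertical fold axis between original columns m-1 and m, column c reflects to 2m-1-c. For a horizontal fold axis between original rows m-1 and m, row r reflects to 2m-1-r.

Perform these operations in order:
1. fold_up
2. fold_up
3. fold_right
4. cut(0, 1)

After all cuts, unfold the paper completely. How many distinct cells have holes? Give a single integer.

Op 1 fold_up: fold axis h@8; visible region now rows[0,8) x cols[0,4) = 8x4
Op 2 fold_up: fold axis h@4; visible region now rows[0,4) x cols[0,4) = 4x4
Op 3 fold_right: fold axis v@2; visible region now rows[0,4) x cols[2,4) = 4x2
Op 4 cut(0, 1): punch at orig (0,3); cuts so far [(0, 3)]; region rows[0,4) x cols[2,4) = 4x2
Unfold 1 (reflect across v@2): 2 holes -> [(0, 0), (0, 3)]
Unfold 2 (reflect across h@4): 4 holes -> [(0, 0), (0, 3), (7, 0), (7, 3)]
Unfold 3 (reflect across h@8): 8 holes -> [(0, 0), (0, 3), (7, 0), (7, 3), (8, 0), (8, 3), (15, 0), (15, 3)]

Answer: 8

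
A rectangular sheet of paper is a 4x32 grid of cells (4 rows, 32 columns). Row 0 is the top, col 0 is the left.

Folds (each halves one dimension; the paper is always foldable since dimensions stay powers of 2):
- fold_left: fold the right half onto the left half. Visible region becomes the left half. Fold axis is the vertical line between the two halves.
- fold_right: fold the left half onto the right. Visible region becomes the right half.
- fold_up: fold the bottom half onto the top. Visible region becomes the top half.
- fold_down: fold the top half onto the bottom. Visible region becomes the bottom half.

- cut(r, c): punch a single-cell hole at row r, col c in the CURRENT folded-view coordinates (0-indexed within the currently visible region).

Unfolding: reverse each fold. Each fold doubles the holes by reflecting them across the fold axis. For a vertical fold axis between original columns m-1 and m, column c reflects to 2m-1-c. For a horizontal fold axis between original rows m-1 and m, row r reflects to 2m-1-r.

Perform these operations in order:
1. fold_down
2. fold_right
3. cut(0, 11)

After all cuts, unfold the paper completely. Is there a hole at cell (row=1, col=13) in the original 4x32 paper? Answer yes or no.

Answer: no

Derivation:
Op 1 fold_down: fold axis h@2; visible region now rows[2,4) x cols[0,32) = 2x32
Op 2 fold_right: fold axis v@16; visible region now rows[2,4) x cols[16,32) = 2x16
Op 3 cut(0, 11): punch at orig (2,27); cuts so far [(2, 27)]; region rows[2,4) x cols[16,32) = 2x16
Unfold 1 (reflect across v@16): 2 holes -> [(2, 4), (2, 27)]
Unfold 2 (reflect across h@2): 4 holes -> [(1, 4), (1, 27), (2, 4), (2, 27)]
Holes: [(1, 4), (1, 27), (2, 4), (2, 27)]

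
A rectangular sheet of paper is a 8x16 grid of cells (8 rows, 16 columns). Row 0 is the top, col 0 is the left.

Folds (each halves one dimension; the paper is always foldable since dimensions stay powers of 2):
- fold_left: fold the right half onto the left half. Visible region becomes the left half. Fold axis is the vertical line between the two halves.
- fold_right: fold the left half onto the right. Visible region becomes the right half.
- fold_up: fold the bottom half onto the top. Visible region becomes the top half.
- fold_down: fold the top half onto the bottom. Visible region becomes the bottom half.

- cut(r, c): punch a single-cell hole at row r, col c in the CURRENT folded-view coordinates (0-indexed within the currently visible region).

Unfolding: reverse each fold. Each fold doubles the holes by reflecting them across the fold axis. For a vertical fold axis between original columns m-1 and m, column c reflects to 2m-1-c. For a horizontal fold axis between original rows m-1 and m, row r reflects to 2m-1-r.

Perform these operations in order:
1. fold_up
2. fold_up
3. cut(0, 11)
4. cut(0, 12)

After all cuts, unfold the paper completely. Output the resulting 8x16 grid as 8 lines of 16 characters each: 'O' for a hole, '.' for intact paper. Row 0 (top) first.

Op 1 fold_up: fold axis h@4; visible region now rows[0,4) x cols[0,16) = 4x16
Op 2 fold_up: fold axis h@2; visible region now rows[0,2) x cols[0,16) = 2x16
Op 3 cut(0, 11): punch at orig (0,11); cuts so far [(0, 11)]; region rows[0,2) x cols[0,16) = 2x16
Op 4 cut(0, 12): punch at orig (0,12); cuts so far [(0, 11), (0, 12)]; region rows[0,2) x cols[0,16) = 2x16
Unfold 1 (reflect across h@2): 4 holes -> [(0, 11), (0, 12), (3, 11), (3, 12)]
Unfold 2 (reflect across h@4): 8 holes -> [(0, 11), (0, 12), (3, 11), (3, 12), (4, 11), (4, 12), (7, 11), (7, 12)]

Answer: ...........OO...
................
................
...........OO...
...........OO...
................
................
...........OO...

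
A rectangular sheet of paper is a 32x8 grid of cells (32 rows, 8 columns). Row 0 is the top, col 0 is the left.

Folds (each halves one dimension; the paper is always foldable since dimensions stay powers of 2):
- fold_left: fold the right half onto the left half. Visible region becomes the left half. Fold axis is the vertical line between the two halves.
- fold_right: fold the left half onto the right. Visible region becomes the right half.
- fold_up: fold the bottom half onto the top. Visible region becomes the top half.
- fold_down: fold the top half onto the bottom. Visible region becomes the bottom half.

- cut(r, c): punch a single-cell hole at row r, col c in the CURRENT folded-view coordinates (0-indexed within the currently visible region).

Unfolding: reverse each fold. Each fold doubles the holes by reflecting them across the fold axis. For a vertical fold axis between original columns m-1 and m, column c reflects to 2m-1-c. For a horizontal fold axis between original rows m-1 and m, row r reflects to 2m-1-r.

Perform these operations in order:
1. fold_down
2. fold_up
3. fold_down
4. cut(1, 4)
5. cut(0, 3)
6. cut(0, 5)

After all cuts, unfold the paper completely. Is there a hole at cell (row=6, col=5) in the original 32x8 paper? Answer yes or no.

Op 1 fold_down: fold axis h@16; visible region now rows[16,32) x cols[0,8) = 16x8
Op 2 fold_up: fold axis h@24; visible region now rows[16,24) x cols[0,8) = 8x8
Op 3 fold_down: fold axis h@20; visible region now rows[20,24) x cols[0,8) = 4x8
Op 4 cut(1, 4): punch at orig (21,4); cuts so far [(21, 4)]; region rows[20,24) x cols[0,8) = 4x8
Op 5 cut(0, 3): punch at orig (20,3); cuts so far [(20, 3), (21, 4)]; region rows[20,24) x cols[0,8) = 4x8
Op 6 cut(0, 5): punch at orig (20,5); cuts so far [(20, 3), (20, 5), (21, 4)]; region rows[20,24) x cols[0,8) = 4x8
Unfold 1 (reflect across h@20): 6 holes -> [(18, 4), (19, 3), (19, 5), (20, 3), (20, 5), (21, 4)]
Unfold 2 (reflect across h@24): 12 holes -> [(18, 4), (19, 3), (19, 5), (20, 3), (20, 5), (21, 4), (26, 4), (27, 3), (27, 5), (28, 3), (28, 5), (29, 4)]
Unfold 3 (reflect across h@16): 24 holes -> [(2, 4), (3, 3), (3, 5), (4, 3), (4, 5), (5, 4), (10, 4), (11, 3), (11, 5), (12, 3), (12, 5), (13, 4), (18, 4), (19, 3), (19, 5), (20, 3), (20, 5), (21, 4), (26, 4), (27, 3), (27, 5), (28, 3), (28, 5), (29, 4)]
Holes: [(2, 4), (3, 3), (3, 5), (4, 3), (4, 5), (5, 4), (10, 4), (11, 3), (11, 5), (12, 3), (12, 5), (13, 4), (18, 4), (19, 3), (19, 5), (20, 3), (20, 5), (21, 4), (26, 4), (27, 3), (27, 5), (28, 3), (28, 5), (29, 4)]

Answer: no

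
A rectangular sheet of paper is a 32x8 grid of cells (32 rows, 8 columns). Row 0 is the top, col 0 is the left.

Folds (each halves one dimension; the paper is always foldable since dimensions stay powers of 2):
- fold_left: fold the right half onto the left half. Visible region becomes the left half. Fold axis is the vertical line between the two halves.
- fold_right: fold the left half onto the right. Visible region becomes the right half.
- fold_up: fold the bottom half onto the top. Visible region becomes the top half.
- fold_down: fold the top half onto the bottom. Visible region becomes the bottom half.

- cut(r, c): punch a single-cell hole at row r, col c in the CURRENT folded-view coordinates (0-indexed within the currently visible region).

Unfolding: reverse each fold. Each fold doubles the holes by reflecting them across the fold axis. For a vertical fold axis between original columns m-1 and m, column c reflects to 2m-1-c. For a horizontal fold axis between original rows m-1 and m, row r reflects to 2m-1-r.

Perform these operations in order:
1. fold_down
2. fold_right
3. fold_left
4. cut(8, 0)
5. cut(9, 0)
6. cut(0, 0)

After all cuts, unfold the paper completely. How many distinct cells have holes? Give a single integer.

Op 1 fold_down: fold axis h@16; visible region now rows[16,32) x cols[0,8) = 16x8
Op 2 fold_right: fold axis v@4; visible region now rows[16,32) x cols[4,8) = 16x4
Op 3 fold_left: fold axis v@6; visible region now rows[16,32) x cols[4,6) = 16x2
Op 4 cut(8, 0): punch at orig (24,4); cuts so far [(24, 4)]; region rows[16,32) x cols[4,6) = 16x2
Op 5 cut(9, 0): punch at orig (25,4); cuts so far [(24, 4), (25, 4)]; region rows[16,32) x cols[4,6) = 16x2
Op 6 cut(0, 0): punch at orig (16,4); cuts so far [(16, 4), (24, 4), (25, 4)]; region rows[16,32) x cols[4,6) = 16x2
Unfold 1 (reflect across v@6): 6 holes -> [(16, 4), (16, 7), (24, 4), (24, 7), (25, 4), (25, 7)]
Unfold 2 (reflect across v@4): 12 holes -> [(16, 0), (16, 3), (16, 4), (16, 7), (24, 0), (24, 3), (24, 4), (24, 7), (25, 0), (25, 3), (25, 4), (25, 7)]
Unfold 3 (reflect across h@16): 24 holes -> [(6, 0), (6, 3), (6, 4), (6, 7), (7, 0), (7, 3), (7, 4), (7, 7), (15, 0), (15, 3), (15, 4), (15, 7), (16, 0), (16, 3), (16, 4), (16, 7), (24, 0), (24, 3), (24, 4), (24, 7), (25, 0), (25, 3), (25, 4), (25, 7)]

Answer: 24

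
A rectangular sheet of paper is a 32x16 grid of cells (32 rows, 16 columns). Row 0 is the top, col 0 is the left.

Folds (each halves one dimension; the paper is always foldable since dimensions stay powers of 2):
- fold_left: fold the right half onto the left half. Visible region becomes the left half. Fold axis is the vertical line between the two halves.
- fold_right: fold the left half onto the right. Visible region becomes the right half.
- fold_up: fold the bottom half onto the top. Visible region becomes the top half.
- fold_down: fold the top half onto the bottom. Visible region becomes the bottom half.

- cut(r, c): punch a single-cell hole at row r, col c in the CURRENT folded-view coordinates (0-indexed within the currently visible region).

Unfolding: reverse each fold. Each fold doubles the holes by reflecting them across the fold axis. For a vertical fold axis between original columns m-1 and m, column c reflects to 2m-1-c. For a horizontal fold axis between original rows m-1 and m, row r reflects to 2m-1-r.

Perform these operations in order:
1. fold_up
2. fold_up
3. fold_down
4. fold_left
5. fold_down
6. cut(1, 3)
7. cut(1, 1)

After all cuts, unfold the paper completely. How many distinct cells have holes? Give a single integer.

Answer: 64

Derivation:
Op 1 fold_up: fold axis h@16; visible region now rows[0,16) x cols[0,16) = 16x16
Op 2 fold_up: fold axis h@8; visible region now rows[0,8) x cols[0,16) = 8x16
Op 3 fold_down: fold axis h@4; visible region now rows[4,8) x cols[0,16) = 4x16
Op 4 fold_left: fold axis v@8; visible region now rows[4,8) x cols[0,8) = 4x8
Op 5 fold_down: fold axis h@6; visible region now rows[6,8) x cols[0,8) = 2x8
Op 6 cut(1, 3): punch at orig (7,3); cuts so far [(7, 3)]; region rows[6,8) x cols[0,8) = 2x8
Op 7 cut(1, 1): punch at orig (7,1); cuts so far [(7, 1), (7, 3)]; region rows[6,8) x cols[0,8) = 2x8
Unfold 1 (reflect across h@6): 4 holes -> [(4, 1), (4, 3), (7, 1), (7, 3)]
Unfold 2 (reflect across v@8): 8 holes -> [(4, 1), (4, 3), (4, 12), (4, 14), (7, 1), (7, 3), (7, 12), (7, 14)]
Unfold 3 (reflect across h@4): 16 holes -> [(0, 1), (0, 3), (0, 12), (0, 14), (3, 1), (3, 3), (3, 12), (3, 14), (4, 1), (4, 3), (4, 12), (4, 14), (7, 1), (7, 3), (7, 12), (7, 14)]
Unfold 4 (reflect across h@8): 32 holes -> [(0, 1), (0, 3), (0, 12), (0, 14), (3, 1), (3, 3), (3, 12), (3, 14), (4, 1), (4, 3), (4, 12), (4, 14), (7, 1), (7, 3), (7, 12), (7, 14), (8, 1), (8, 3), (8, 12), (8, 14), (11, 1), (11, 3), (11, 12), (11, 14), (12, 1), (12, 3), (12, 12), (12, 14), (15, 1), (15, 3), (15, 12), (15, 14)]
Unfold 5 (reflect across h@16): 64 holes -> [(0, 1), (0, 3), (0, 12), (0, 14), (3, 1), (3, 3), (3, 12), (3, 14), (4, 1), (4, 3), (4, 12), (4, 14), (7, 1), (7, 3), (7, 12), (7, 14), (8, 1), (8, 3), (8, 12), (8, 14), (11, 1), (11, 3), (11, 12), (11, 14), (12, 1), (12, 3), (12, 12), (12, 14), (15, 1), (15, 3), (15, 12), (15, 14), (16, 1), (16, 3), (16, 12), (16, 14), (19, 1), (19, 3), (19, 12), (19, 14), (20, 1), (20, 3), (20, 12), (20, 14), (23, 1), (23, 3), (23, 12), (23, 14), (24, 1), (24, 3), (24, 12), (24, 14), (27, 1), (27, 3), (27, 12), (27, 14), (28, 1), (28, 3), (28, 12), (28, 14), (31, 1), (31, 3), (31, 12), (31, 14)]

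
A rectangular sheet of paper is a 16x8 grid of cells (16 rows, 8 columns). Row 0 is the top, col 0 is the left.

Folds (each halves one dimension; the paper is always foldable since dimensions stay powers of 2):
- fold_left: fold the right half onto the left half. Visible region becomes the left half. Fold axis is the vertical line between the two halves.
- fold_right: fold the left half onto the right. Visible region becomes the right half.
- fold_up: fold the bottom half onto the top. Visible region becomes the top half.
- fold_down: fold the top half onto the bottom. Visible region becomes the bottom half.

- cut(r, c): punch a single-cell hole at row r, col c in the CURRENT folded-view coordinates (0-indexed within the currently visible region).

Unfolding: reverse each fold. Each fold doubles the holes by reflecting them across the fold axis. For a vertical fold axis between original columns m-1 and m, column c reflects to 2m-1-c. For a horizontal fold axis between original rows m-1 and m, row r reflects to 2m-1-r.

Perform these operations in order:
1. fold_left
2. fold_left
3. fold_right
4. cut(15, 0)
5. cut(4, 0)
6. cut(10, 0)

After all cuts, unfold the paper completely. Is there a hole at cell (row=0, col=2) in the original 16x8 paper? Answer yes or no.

Answer: no

Derivation:
Op 1 fold_left: fold axis v@4; visible region now rows[0,16) x cols[0,4) = 16x4
Op 2 fold_left: fold axis v@2; visible region now rows[0,16) x cols[0,2) = 16x2
Op 3 fold_right: fold axis v@1; visible region now rows[0,16) x cols[1,2) = 16x1
Op 4 cut(15, 0): punch at orig (15,1); cuts so far [(15, 1)]; region rows[0,16) x cols[1,2) = 16x1
Op 5 cut(4, 0): punch at orig (4,1); cuts so far [(4, 1), (15, 1)]; region rows[0,16) x cols[1,2) = 16x1
Op 6 cut(10, 0): punch at orig (10,1); cuts so far [(4, 1), (10, 1), (15, 1)]; region rows[0,16) x cols[1,2) = 16x1
Unfold 1 (reflect across v@1): 6 holes -> [(4, 0), (4, 1), (10, 0), (10, 1), (15, 0), (15, 1)]
Unfold 2 (reflect across v@2): 12 holes -> [(4, 0), (4, 1), (4, 2), (4, 3), (10, 0), (10, 1), (10, 2), (10, 3), (15, 0), (15, 1), (15, 2), (15, 3)]
Unfold 3 (reflect across v@4): 24 holes -> [(4, 0), (4, 1), (4, 2), (4, 3), (4, 4), (4, 5), (4, 6), (4, 7), (10, 0), (10, 1), (10, 2), (10, 3), (10, 4), (10, 5), (10, 6), (10, 7), (15, 0), (15, 1), (15, 2), (15, 3), (15, 4), (15, 5), (15, 6), (15, 7)]
Holes: [(4, 0), (4, 1), (4, 2), (4, 3), (4, 4), (4, 5), (4, 6), (4, 7), (10, 0), (10, 1), (10, 2), (10, 3), (10, 4), (10, 5), (10, 6), (10, 7), (15, 0), (15, 1), (15, 2), (15, 3), (15, 4), (15, 5), (15, 6), (15, 7)]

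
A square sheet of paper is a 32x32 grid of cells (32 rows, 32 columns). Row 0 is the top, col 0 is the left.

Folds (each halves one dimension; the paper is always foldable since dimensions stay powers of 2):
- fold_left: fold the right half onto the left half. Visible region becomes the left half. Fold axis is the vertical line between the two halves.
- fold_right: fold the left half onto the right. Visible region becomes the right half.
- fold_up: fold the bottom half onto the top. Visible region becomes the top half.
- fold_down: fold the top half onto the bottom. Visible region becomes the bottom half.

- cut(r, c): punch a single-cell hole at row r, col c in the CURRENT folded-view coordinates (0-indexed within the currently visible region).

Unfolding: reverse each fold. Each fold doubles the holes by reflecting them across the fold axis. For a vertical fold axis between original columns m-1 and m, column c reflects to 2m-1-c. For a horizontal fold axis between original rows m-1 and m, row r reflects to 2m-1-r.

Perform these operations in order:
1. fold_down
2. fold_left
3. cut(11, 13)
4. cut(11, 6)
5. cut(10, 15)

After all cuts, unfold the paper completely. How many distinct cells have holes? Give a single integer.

Op 1 fold_down: fold axis h@16; visible region now rows[16,32) x cols[0,32) = 16x32
Op 2 fold_left: fold axis v@16; visible region now rows[16,32) x cols[0,16) = 16x16
Op 3 cut(11, 13): punch at orig (27,13); cuts so far [(27, 13)]; region rows[16,32) x cols[0,16) = 16x16
Op 4 cut(11, 6): punch at orig (27,6); cuts so far [(27, 6), (27, 13)]; region rows[16,32) x cols[0,16) = 16x16
Op 5 cut(10, 15): punch at orig (26,15); cuts so far [(26, 15), (27, 6), (27, 13)]; region rows[16,32) x cols[0,16) = 16x16
Unfold 1 (reflect across v@16): 6 holes -> [(26, 15), (26, 16), (27, 6), (27, 13), (27, 18), (27, 25)]
Unfold 2 (reflect across h@16): 12 holes -> [(4, 6), (4, 13), (4, 18), (4, 25), (5, 15), (5, 16), (26, 15), (26, 16), (27, 6), (27, 13), (27, 18), (27, 25)]

Answer: 12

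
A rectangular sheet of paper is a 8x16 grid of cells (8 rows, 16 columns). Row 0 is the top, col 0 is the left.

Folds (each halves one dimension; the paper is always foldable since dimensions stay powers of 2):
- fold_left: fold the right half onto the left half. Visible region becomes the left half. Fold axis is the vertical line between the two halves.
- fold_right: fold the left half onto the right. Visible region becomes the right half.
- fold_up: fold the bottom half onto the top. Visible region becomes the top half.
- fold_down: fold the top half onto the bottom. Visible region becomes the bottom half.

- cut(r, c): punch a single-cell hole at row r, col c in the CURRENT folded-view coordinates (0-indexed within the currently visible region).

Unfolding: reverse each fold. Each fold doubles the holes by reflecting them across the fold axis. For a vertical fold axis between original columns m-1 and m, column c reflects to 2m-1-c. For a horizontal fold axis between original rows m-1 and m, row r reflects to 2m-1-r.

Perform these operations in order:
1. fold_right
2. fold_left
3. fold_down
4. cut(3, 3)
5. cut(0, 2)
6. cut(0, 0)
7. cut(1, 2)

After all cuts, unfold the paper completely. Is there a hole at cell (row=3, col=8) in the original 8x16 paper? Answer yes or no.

Answer: yes

Derivation:
Op 1 fold_right: fold axis v@8; visible region now rows[0,8) x cols[8,16) = 8x8
Op 2 fold_left: fold axis v@12; visible region now rows[0,8) x cols[8,12) = 8x4
Op 3 fold_down: fold axis h@4; visible region now rows[4,8) x cols[8,12) = 4x4
Op 4 cut(3, 3): punch at orig (7,11); cuts so far [(7, 11)]; region rows[4,8) x cols[8,12) = 4x4
Op 5 cut(0, 2): punch at orig (4,10); cuts so far [(4, 10), (7, 11)]; region rows[4,8) x cols[8,12) = 4x4
Op 6 cut(0, 0): punch at orig (4,8); cuts so far [(4, 8), (4, 10), (7, 11)]; region rows[4,8) x cols[8,12) = 4x4
Op 7 cut(1, 2): punch at orig (5,10); cuts so far [(4, 8), (4, 10), (5, 10), (7, 11)]; region rows[4,8) x cols[8,12) = 4x4
Unfold 1 (reflect across h@4): 8 holes -> [(0, 11), (2, 10), (3, 8), (3, 10), (4, 8), (4, 10), (5, 10), (7, 11)]
Unfold 2 (reflect across v@12): 16 holes -> [(0, 11), (0, 12), (2, 10), (2, 13), (3, 8), (3, 10), (3, 13), (3, 15), (4, 8), (4, 10), (4, 13), (4, 15), (5, 10), (5, 13), (7, 11), (7, 12)]
Unfold 3 (reflect across v@8): 32 holes -> [(0, 3), (0, 4), (0, 11), (0, 12), (2, 2), (2, 5), (2, 10), (2, 13), (3, 0), (3, 2), (3, 5), (3, 7), (3, 8), (3, 10), (3, 13), (3, 15), (4, 0), (4, 2), (4, 5), (4, 7), (4, 8), (4, 10), (4, 13), (4, 15), (5, 2), (5, 5), (5, 10), (5, 13), (7, 3), (7, 4), (7, 11), (7, 12)]
Holes: [(0, 3), (0, 4), (0, 11), (0, 12), (2, 2), (2, 5), (2, 10), (2, 13), (3, 0), (3, 2), (3, 5), (3, 7), (3, 8), (3, 10), (3, 13), (3, 15), (4, 0), (4, 2), (4, 5), (4, 7), (4, 8), (4, 10), (4, 13), (4, 15), (5, 2), (5, 5), (5, 10), (5, 13), (7, 3), (7, 4), (7, 11), (7, 12)]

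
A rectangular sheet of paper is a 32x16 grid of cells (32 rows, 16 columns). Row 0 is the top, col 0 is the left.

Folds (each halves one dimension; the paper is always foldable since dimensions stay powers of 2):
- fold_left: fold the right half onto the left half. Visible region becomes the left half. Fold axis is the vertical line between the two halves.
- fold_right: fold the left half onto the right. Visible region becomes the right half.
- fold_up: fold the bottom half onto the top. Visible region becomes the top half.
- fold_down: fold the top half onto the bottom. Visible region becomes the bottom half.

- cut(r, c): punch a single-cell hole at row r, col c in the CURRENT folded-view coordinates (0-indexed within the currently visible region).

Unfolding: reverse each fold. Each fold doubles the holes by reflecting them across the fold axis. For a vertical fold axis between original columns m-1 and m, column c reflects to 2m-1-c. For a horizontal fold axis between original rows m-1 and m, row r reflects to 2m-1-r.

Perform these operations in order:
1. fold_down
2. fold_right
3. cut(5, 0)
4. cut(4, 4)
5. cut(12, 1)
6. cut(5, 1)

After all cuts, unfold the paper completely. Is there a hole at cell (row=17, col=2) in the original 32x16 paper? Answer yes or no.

Answer: no

Derivation:
Op 1 fold_down: fold axis h@16; visible region now rows[16,32) x cols[0,16) = 16x16
Op 2 fold_right: fold axis v@8; visible region now rows[16,32) x cols[8,16) = 16x8
Op 3 cut(5, 0): punch at orig (21,8); cuts so far [(21, 8)]; region rows[16,32) x cols[8,16) = 16x8
Op 4 cut(4, 4): punch at orig (20,12); cuts so far [(20, 12), (21, 8)]; region rows[16,32) x cols[8,16) = 16x8
Op 5 cut(12, 1): punch at orig (28,9); cuts so far [(20, 12), (21, 8), (28, 9)]; region rows[16,32) x cols[8,16) = 16x8
Op 6 cut(5, 1): punch at orig (21,9); cuts so far [(20, 12), (21, 8), (21, 9), (28, 9)]; region rows[16,32) x cols[8,16) = 16x8
Unfold 1 (reflect across v@8): 8 holes -> [(20, 3), (20, 12), (21, 6), (21, 7), (21, 8), (21, 9), (28, 6), (28, 9)]
Unfold 2 (reflect across h@16): 16 holes -> [(3, 6), (3, 9), (10, 6), (10, 7), (10, 8), (10, 9), (11, 3), (11, 12), (20, 3), (20, 12), (21, 6), (21, 7), (21, 8), (21, 9), (28, 6), (28, 9)]
Holes: [(3, 6), (3, 9), (10, 6), (10, 7), (10, 8), (10, 9), (11, 3), (11, 12), (20, 3), (20, 12), (21, 6), (21, 7), (21, 8), (21, 9), (28, 6), (28, 9)]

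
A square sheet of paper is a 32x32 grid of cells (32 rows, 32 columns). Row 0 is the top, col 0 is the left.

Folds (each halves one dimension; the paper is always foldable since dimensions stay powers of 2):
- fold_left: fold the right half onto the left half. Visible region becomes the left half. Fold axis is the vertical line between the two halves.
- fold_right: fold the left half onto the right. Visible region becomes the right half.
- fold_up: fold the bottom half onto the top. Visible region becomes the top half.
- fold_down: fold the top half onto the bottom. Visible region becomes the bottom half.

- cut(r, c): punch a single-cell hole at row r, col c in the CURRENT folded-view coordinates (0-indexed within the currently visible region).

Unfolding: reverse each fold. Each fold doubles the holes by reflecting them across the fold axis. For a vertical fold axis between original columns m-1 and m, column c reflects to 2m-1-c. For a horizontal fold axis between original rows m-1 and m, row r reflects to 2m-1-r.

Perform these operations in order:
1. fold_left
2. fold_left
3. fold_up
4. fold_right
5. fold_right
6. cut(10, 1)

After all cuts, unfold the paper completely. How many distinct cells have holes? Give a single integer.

Op 1 fold_left: fold axis v@16; visible region now rows[0,32) x cols[0,16) = 32x16
Op 2 fold_left: fold axis v@8; visible region now rows[0,32) x cols[0,8) = 32x8
Op 3 fold_up: fold axis h@16; visible region now rows[0,16) x cols[0,8) = 16x8
Op 4 fold_right: fold axis v@4; visible region now rows[0,16) x cols[4,8) = 16x4
Op 5 fold_right: fold axis v@6; visible region now rows[0,16) x cols[6,8) = 16x2
Op 6 cut(10, 1): punch at orig (10,7); cuts so far [(10, 7)]; region rows[0,16) x cols[6,8) = 16x2
Unfold 1 (reflect across v@6): 2 holes -> [(10, 4), (10, 7)]
Unfold 2 (reflect across v@4): 4 holes -> [(10, 0), (10, 3), (10, 4), (10, 7)]
Unfold 3 (reflect across h@16): 8 holes -> [(10, 0), (10, 3), (10, 4), (10, 7), (21, 0), (21, 3), (21, 4), (21, 7)]
Unfold 4 (reflect across v@8): 16 holes -> [(10, 0), (10, 3), (10, 4), (10, 7), (10, 8), (10, 11), (10, 12), (10, 15), (21, 0), (21, 3), (21, 4), (21, 7), (21, 8), (21, 11), (21, 12), (21, 15)]
Unfold 5 (reflect across v@16): 32 holes -> [(10, 0), (10, 3), (10, 4), (10, 7), (10, 8), (10, 11), (10, 12), (10, 15), (10, 16), (10, 19), (10, 20), (10, 23), (10, 24), (10, 27), (10, 28), (10, 31), (21, 0), (21, 3), (21, 4), (21, 7), (21, 8), (21, 11), (21, 12), (21, 15), (21, 16), (21, 19), (21, 20), (21, 23), (21, 24), (21, 27), (21, 28), (21, 31)]

Answer: 32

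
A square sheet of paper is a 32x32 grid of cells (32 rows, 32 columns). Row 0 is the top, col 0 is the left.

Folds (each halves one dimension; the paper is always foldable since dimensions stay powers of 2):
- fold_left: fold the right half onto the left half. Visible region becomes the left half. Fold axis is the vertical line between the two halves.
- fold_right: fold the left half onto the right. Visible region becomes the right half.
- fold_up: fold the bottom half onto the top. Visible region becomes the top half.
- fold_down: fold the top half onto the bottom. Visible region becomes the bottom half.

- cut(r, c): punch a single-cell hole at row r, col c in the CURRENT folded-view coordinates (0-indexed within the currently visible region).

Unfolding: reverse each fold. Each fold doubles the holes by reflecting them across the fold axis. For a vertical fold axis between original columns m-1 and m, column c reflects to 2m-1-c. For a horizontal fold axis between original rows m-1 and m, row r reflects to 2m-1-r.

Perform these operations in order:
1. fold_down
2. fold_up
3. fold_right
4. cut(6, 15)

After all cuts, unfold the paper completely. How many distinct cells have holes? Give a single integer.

Answer: 8

Derivation:
Op 1 fold_down: fold axis h@16; visible region now rows[16,32) x cols[0,32) = 16x32
Op 2 fold_up: fold axis h@24; visible region now rows[16,24) x cols[0,32) = 8x32
Op 3 fold_right: fold axis v@16; visible region now rows[16,24) x cols[16,32) = 8x16
Op 4 cut(6, 15): punch at orig (22,31); cuts so far [(22, 31)]; region rows[16,24) x cols[16,32) = 8x16
Unfold 1 (reflect across v@16): 2 holes -> [(22, 0), (22, 31)]
Unfold 2 (reflect across h@24): 4 holes -> [(22, 0), (22, 31), (25, 0), (25, 31)]
Unfold 3 (reflect across h@16): 8 holes -> [(6, 0), (6, 31), (9, 0), (9, 31), (22, 0), (22, 31), (25, 0), (25, 31)]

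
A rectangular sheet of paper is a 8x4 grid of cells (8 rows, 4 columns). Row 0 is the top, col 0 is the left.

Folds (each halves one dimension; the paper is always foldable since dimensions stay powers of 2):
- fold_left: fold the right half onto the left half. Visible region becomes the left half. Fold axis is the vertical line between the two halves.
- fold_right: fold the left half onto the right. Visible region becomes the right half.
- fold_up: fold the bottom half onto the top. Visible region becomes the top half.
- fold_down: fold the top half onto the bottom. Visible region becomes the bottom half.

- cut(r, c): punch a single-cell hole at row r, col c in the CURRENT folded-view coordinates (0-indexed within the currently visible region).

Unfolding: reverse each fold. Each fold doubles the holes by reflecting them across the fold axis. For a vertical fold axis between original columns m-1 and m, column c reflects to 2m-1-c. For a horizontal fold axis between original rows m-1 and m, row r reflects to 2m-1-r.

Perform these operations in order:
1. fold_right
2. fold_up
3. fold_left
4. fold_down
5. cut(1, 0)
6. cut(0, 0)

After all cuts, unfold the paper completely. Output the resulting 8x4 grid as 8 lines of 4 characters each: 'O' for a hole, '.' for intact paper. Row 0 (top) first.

Answer: OOOO
OOOO
OOOO
OOOO
OOOO
OOOO
OOOO
OOOO

Derivation:
Op 1 fold_right: fold axis v@2; visible region now rows[0,8) x cols[2,4) = 8x2
Op 2 fold_up: fold axis h@4; visible region now rows[0,4) x cols[2,4) = 4x2
Op 3 fold_left: fold axis v@3; visible region now rows[0,4) x cols[2,3) = 4x1
Op 4 fold_down: fold axis h@2; visible region now rows[2,4) x cols[2,3) = 2x1
Op 5 cut(1, 0): punch at orig (3,2); cuts so far [(3, 2)]; region rows[2,4) x cols[2,3) = 2x1
Op 6 cut(0, 0): punch at orig (2,2); cuts so far [(2, 2), (3, 2)]; region rows[2,4) x cols[2,3) = 2x1
Unfold 1 (reflect across h@2): 4 holes -> [(0, 2), (1, 2), (2, 2), (3, 2)]
Unfold 2 (reflect across v@3): 8 holes -> [(0, 2), (0, 3), (1, 2), (1, 3), (2, 2), (2, 3), (3, 2), (3, 3)]
Unfold 3 (reflect across h@4): 16 holes -> [(0, 2), (0, 3), (1, 2), (1, 3), (2, 2), (2, 3), (3, 2), (3, 3), (4, 2), (4, 3), (5, 2), (5, 3), (6, 2), (6, 3), (7, 2), (7, 3)]
Unfold 4 (reflect across v@2): 32 holes -> [(0, 0), (0, 1), (0, 2), (0, 3), (1, 0), (1, 1), (1, 2), (1, 3), (2, 0), (2, 1), (2, 2), (2, 3), (3, 0), (3, 1), (3, 2), (3, 3), (4, 0), (4, 1), (4, 2), (4, 3), (5, 0), (5, 1), (5, 2), (5, 3), (6, 0), (6, 1), (6, 2), (6, 3), (7, 0), (7, 1), (7, 2), (7, 3)]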